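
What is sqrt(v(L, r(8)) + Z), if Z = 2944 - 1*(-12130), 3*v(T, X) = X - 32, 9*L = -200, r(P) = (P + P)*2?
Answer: sqrt(15074) ≈ 122.78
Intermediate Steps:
r(P) = 4*P (r(P) = (2*P)*2 = 4*P)
L = -200/9 (L = (1/9)*(-200) = -200/9 ≈ -22.222)
v(T, X) = -32/3 + X/3 (v(T, X) = (X - 32)/3 = (-32 + X)/3 = -32/3 + X/3)
Z = 15074 (Z = 2944 + 12130 = 15074)
sqrt(v(L, r(8)) + Z) = sqrt((-32/3 + (4*8)/3) + 15074) = sqrt((-32/3 + (1/3)*32) + 15074) = sqrt((-32/3 + 32/3) + 15074) = sqrt(0 + 15074) = sqrt(15074)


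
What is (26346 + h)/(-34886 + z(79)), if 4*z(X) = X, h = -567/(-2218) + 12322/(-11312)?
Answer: -1636140211/2165333590 ≈ -0.75561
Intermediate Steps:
h = -51773/62104 (h = -567*(-1/2218) + 12322*(-1/11312) = 567/2218 - 61/56 = -51773/62104 ≈ -0.83365)
z(X) = X/4
(26346 + h)/(-34886 + z(79)) = (26346 - 51773/62104)/(-34886 + (¼)*79) = 1636140211/(62104*(-34886 + 79/4)) = 1636140211/(62104*(-139465/4)) = (1636140211/62104)*(-4/139465) = -1636140211/2165333590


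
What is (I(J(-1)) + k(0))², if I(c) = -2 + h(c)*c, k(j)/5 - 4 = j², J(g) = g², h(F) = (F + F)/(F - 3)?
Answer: 289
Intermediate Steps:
h(F) = 2*F/(-3 + F) (h(F) = (2*F)/(-3 + F) = 2*F/(-3 + F))
k(j) = 20 + 5*j²
I(c) = -2 + 2*c²/(-3 + c) (I(c) = -2 + (2*c/(-3 + c))*c = -2 + 2*c²/(-3 + c))
(I(J(-1)) + k(0))² = (2*(3 + ((-1)²)² - 1*(-1)²)/(-3 + (-1)²) + (20 + 5*0²))² = (2*(3 + 1² - 1*1)/(-3 + 1) + (20 + 5*0))² = (2*(3 + 1 - 1)/(-2) + (20 + 0))² = (2*(-½)*3 + 20)² = (-3 + 20)² = 17² = 289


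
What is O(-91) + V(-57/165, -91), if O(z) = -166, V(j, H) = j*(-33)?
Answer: -773/5 ≈ -154.60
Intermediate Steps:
V(j, H) = -33*j
O(-91) + V(-57/165, -91) = -166 - (-1881)/165 = -166 - 33*(-19/55) = -166 + 57/5 = -773/5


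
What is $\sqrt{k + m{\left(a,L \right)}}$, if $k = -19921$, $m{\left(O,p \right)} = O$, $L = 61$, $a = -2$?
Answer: $i \sqrt{19923} \approx 141.15 i$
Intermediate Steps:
$\sqrt{k + m{\left(a,L \right)}} = \sqrt{-19921 - 2} = \sqrt{-19923} = i \sqrt{19923}$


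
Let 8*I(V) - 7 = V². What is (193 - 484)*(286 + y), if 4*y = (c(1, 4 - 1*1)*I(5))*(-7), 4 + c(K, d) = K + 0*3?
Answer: -89337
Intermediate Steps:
I(V) = 7/8 + V²/8
c(K, d) = -4 + K (c(K, d) = -4 + (K + 0*3) = -4 + (K + 0) = -4 + K)
y = 21 (y = (((-4 + 1)*(7/8 + (⅛)*5²))*(-7))/4 = (-3*(7/8 + (⅛)*25)*(-7))/4 = (-3*(7/8 + 25/8)*(-7))/4 = (-3*4*(-7))/4 = (-12*(-7))/4 = (¼)*84 = 21)
(193 - 484)*(286 + y) = (193 - 484)*(286 + 21) = -291*307 = -89337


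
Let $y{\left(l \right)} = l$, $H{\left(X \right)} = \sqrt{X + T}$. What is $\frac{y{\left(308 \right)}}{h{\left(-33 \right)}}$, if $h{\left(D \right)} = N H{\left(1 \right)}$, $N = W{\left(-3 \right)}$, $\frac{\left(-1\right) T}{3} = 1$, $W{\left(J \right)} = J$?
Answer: $\frac{154 i \sqrt{2}}{3} \approx 72.596 i$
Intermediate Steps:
$T = -3$ ($T = \left(-3\right) 1 = -3$)
$H{\left(X \right)} = \sqrt{-3 + X}$ ($H{\left(X \right)} = \sqrt{X - 3} = \sqrt{-3 + X}$)
$N = -3$
$h{\left(D \right)} = - 3 i \sqrt{2}$ ($h{\left(D \right)} = - 3 \sqrt{-3 + 1} = - 3 \sqrt{-2} = - 3 i \sqrt{2}$)
$\frac{y{\left(308 \right)}}{h{\left(-33 \right)}} = \frac{308}{\left(-3\right) i \sqrt{2}} = 308 \frac{i \sqrt{2}}{6} = \frac{154 i \sqrt{2}}{3}$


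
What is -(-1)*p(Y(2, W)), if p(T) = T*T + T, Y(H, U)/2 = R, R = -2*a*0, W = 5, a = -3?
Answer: 0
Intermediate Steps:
R = 0 (R = -2*(-3)*0 = 6*0 = 0)
Y(H, U) = 0 (Y(H, U) = 2*0 = 0)
p(T) = T + T² (p(T) = T² + T = T + T²)
-(-1)*p(Y(2, W)) = -(-1)*0*(1 + 0) = -(-1)*0*1 = -(-1)*0 = -1*0 = 0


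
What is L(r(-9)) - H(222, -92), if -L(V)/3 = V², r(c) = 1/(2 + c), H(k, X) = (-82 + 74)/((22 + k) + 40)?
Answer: -115/3479 ≈ -0.033055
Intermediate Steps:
H(k, X) = -8/(62 + k)
L(V) = -3*V²
L(r(-9)) - H(222, -92) = -3/(2 - 9)² - (-8)/(62 + 222) = -3*(1/(-7))² - (-8)/284 = -3*(-⅐)² - (-8)/284 = -3*1/49 - 1*(-2/71) = -3/49 + 2/71 = -115/3479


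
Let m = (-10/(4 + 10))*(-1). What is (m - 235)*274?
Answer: -449360/7 ≈ -64194.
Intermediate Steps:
m = 5/7 (m = (-10/14)*(-1) = ((1/14)*(-10))*(-1) = -5/7*(-1) = 5/7 ≈ 0.71429)
(m - 235)*274 = (5/7 - 235)*274 = -1640/7*274 = -449360/7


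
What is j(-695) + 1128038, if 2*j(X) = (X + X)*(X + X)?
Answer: 2094088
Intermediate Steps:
j(X) = 2*X**2 (j(X) = ((X + X)*(X + X))/2 = ((2*X)*(2*X))/2 = (4*X**2)/2 = 2*X**2)
j(-695) + 1128038 = 2*(-695)**2 + 1128038 = 2*483025 + 1128038 = 966050 + 1128038 = 2094088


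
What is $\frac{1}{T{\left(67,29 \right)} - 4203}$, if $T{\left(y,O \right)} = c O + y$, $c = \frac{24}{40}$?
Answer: $- \frac{5}{20593} \approx -0.0002428$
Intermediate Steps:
$c = \frac{3}{5}$ ($c = 24 \cdot \frac{1}{40} = \frac{3}{5} \approx 0.6$)
$T{\left(y,O \right)} = y + \frac{3 O}{5}$ ($T{\left(y,O \right)} = \frac{3 O}{5} + y = y + \frac{3 O}{5}$)
$\frac{1}{T{\left(67,29 \right)} - 4203} = \frac{1}{\left(67 + \frac{3}{5} \cdot 29\right) - 4203} = \frac{1}{\left(67 + \frac{87}{5}\right) - 4203} = \frac{1}{\frac{422}{5} - 4203} = \frac{1}{- \frac{20593}{5}} = - \frac{5}{20593}$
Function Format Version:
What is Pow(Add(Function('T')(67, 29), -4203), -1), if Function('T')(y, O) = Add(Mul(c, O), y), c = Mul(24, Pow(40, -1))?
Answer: Rational(-5, 20593) ≈ -0.00024280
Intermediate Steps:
c = Rational(3, 5) (c = Mul(24, Rational(1, 40)) = Rational(3, 5) ≈ 0.60000)
Function('T')(y, O) = Add(y, Mul(Rational(3, 5), O)) (Function('T')(y, O) = Add(Mul(Rational(3, 5), O), y) = Add(y, Mul(Rational(3, 5), O)))
Pow(Add(Function('T')(67, 29), -4203), -1) = Pow(Add(Add(67, Mul(Rational(3, 5), 29)), -4203), -1) = Pow(Add(Add(67, Rational(87, 5)), -4203), -1) = Pow(Add(Rational(422, 5), -4203), -1) = Pow(Rational(-20593, 5), -1) = Rational(-5, 20593)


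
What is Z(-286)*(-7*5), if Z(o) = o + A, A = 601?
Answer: -11025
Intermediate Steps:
Z(o) = 601 + o (Z(o) = o + 601 = 601 + o)
Z(-286)*(-7*5) = (601 - 286)*(-7*5) = 315*(-35) = -11025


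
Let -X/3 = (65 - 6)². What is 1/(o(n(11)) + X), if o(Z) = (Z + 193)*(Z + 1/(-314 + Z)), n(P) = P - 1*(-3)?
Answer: -100/754569 ≈ -0.00013253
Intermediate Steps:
n(P) = 3 + P (n(P) = P + 3 = 3 + P)
o(Z) = (193 + Z)*(Z + 1/(-314 + Z))
X = -10443 (X = -3*(65 - 6)² = -3*59² = -3*3481 = -10443)
1/(o(n(11)) + X) = 1/((193 + (3 + 11)³ - 60601*(3 + 11) - 121*(3 + 11)²)/(-314 + (3 + 11)) - 10443) = 1/((193 + 14³ - 60601*14 - 121*14²)/(-314 + 14) - 10443) = 1/((193 + 2744 - 848414 - 121*196)/(-300) - 10443) = 1/(-(193 + 2744 - 848414 - 23716)/300 - 10443) = 1/(-1/300*(-869193) - 10443) = 1/(289731/100 - 10443) = 1/(-754569/100) = -100/754569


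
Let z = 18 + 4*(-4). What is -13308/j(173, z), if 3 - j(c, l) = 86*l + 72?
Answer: 13308/241 ≈ 55.220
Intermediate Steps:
z = 2 (z = 18 - 16 = 2)
j(c, l) = -69 - 86*l (j(c, l) = 3 - (86*l + 72) = 3 - (72 + 86*l) = 3 + (-72 - 86*l) = -69 - 86*l)
-13308/j(173, z) = -13308/(-69 - 86*2) = -13308/(-69 - 172) = -13308/(-241) = -13308*(-1/241) = 13308/241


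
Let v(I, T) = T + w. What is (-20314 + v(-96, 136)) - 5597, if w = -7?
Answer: -25782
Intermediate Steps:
v(I, T) = -7 + T (v(I, T) = T - 7 = -7 + T)
(-20314 + v(-96, 136)) - 5597 = (-20314 + (-7 + 136)) - 5597 = (-20314 + 129) - 5597 = -20185 - 5597 = -25782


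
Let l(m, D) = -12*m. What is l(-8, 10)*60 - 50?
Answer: 5710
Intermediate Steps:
l(-8, 10)*60 - 50 = -12*(-8)*60 - 50 = 96*60 - 50 = 5760 - 50 = 5710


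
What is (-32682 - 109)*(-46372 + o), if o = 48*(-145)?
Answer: 1748809612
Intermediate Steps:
o = -6960
(-32682 - 109)*(-46372 + o) = (-32682 - 109)*(-46372 - 6960) = -32791*(-53332) = 1748809612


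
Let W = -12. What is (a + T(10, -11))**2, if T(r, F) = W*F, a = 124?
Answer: 65536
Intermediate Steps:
T(r, F) = -12*F
(a + T(10, -11))**2 = (124 - 12*(-11))**2 = (124 + 132)**2 = 256**2 = 65536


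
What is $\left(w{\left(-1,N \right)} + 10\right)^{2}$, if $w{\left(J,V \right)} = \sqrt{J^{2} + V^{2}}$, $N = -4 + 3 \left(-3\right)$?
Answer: $\left(10 + \sqrt{170}\right)^{2} \approx 530.77$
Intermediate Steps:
$N = -13$ ($N = -4 - 9 = -13$)
$\left(w{\left(-1,N \right)} + 10\right)^{2} = \left(\sqrt{\left(-1\right)^{2} + \left(-13\right)^{2}} + 10\right)^{2} = \left(\sqrt{1 + 169} + 10\right)^{2} = \left(\sqrt{170} + 10\right)^{2} = \left(10 + \sqrt{170}\right)^{2}$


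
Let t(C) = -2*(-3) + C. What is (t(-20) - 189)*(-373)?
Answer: 75719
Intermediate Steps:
t(C) = 6 + C
(t(-20) - 189)*(-373) = ((6 - 20) - 189)*(-373) = (-14 - 189)*(-373) = -203*(-373) = 75719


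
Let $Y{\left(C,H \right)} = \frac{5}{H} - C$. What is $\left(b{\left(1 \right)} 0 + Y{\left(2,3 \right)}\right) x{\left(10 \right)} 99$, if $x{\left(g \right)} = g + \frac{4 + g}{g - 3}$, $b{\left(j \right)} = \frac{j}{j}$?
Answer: $-396$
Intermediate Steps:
$b{\left(j \right)} = 1$
$Y{\left(C,H \right)} = - C + \frac{5}{H}$
$x{\left(g \right)} = g + \frac{4 + g}{-3 + g}$
$\left(b{\left(1 \right)} 0 + Y{\left(2,3 \right)}\right) x{\left(10 \right)} 99 = \left(1 \cdot 0 + \left(\left(-1\right) 2 + \frac{5}{3}\right)\right) \frac{4 + 10^{2} - 20}{-3 + 10} \cdot 99 = \left(0 + \left(-2 + 5 \cdot \frac{1}{3}\right)\right) \frac{4 + 100 - 20}{7} \cdot 99 = \left(0 + \left(-2 + \frac{5}{3}\right)\right) \frac{1}{7} \cdot 84 \cdot 99 = \left(0 - \frac{1}{3}\right) 12 \cdot 99 = \left(- \frac{1}{3}\right) 12 \cdot 99 = \left(-4\right) 99 = -396$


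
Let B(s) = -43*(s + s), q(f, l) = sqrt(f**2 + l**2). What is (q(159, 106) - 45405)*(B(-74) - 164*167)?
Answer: 954594720 - 1114272*sqrt(13) ≈ 9.5058e+8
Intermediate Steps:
B(s) = -86*s
(q(159, 106) - 45405)*(B(-74) - 164*167) = (sqrt(159**2 + 106**2) - 45405)*(-86*(-74) - 164*167) = (sqrt(25281 + 11236) - 45405)*(6364 - 27388) = (sqrt(36517) - 45405)*(-21024) = (53*sqrt(13) - 45405)*(-21024) = (-45405 + 53*sqrt(13))*(-21024) = 954594720 - 1114272*sqrt(13)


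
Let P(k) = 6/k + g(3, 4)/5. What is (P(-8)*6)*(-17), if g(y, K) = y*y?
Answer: -1071/10 ≈ -107.10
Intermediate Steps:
g(y, K) = y**2
P(k) = 9/5 + 6/k (P(k) = 6/k + 3**2/5 = 6/k + 9*(1/5) = 6/k + 9/5 = 9/5 + 6/k)
(P(-8)*6)*(-17) = ((9/5 + 6/(-8))*6)*(-17) = ((9/5 + 6*(-1/8))*6)*(-17) = ((9/5 - 3/4)*6)*(-17) = ((21/20)*6)*(-17) = (63/10)*(-17) = -1071/10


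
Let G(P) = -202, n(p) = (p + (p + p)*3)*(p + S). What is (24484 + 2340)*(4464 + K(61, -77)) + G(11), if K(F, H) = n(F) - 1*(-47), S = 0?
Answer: 819687590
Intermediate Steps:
n(p) = 7*p² (n(p) = (p + (p + p)*3)*(p + 0) = (p + (2*p)*3)*p = (p + 6*p)*p = (7*p)*p = 7*p²)
K(F, H) = 47 + 7*F² (K(F, H) = 7*F² - 1*(-47) = 7*F² + 47 = 47 + 7*F²)
(24484 + 2340)*(4464 + K(61, -77)) + G(11) = (24484 + 2340)*(4464 + (47 + 7*61²)) - 202 = 26824*(4464 + (47 + 7*3721)) - 202 = 26824*(4464 + (47 + 26047)) - 202 = 26824*(4464 + 26094) - 202 = 26824*30558 - 202 = 819687792 - 202 = 819687590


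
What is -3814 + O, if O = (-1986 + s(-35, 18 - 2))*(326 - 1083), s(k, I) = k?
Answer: 1526083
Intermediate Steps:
O = 1529897 (O = (-1986 - 35)*(326 - 1083) = -2021*(-757) = 1529897)
-3814 + O = -3814 + 1529897 = 1526083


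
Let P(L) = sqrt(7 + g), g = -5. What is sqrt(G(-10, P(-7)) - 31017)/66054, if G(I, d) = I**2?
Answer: I*sqrt(30917)/66054 ≈ 0.0026619*I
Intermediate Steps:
P(L) = sqrt(2) (P(L) = sqrt(7 - 5) = sqrt(2))
sqrt(G(-10, P(-7)) - 31017)/66054 = sqrt((-10)**2 - 31017)/66054 = sqrt(100 - 31017)*(1/66054) = sqrt(-30917)*(1/66054) = (I*sqrt(30917))*(1/66054) = I*sqrt(30917)/66054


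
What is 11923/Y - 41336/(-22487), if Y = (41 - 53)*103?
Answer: -217021205/27793932 ≈ -7.8082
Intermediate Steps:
Y = -1236 (Y = -12*103 = -1236)
11923/Y - 41336/(-22487) = 11923/(-1236) - 41336/(-22487) = 11923*(-1/1236) - 41336*(-1/22487) = -11923/1236 + 41336/22487 = -217021205/27793932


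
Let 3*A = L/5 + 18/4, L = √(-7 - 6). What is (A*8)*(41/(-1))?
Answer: -492 - 328*I*√13/15 ≈ -492.0 - 78.841*I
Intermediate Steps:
L = I*√13 (L = √(-13) = I*√13 ≈ 3.6056*I)
A = 3/2 + I*√13/15 (A = ((I*√13)/5 + 18/4)/3 = ((I*√13)*(⅕) + 18*(¼))/3 = (I*√13/5 + 9/2)/3 = (9/2 + I*√13/5)/3 = 3/2 + I*√13/15 ≈ 1.5 + 0.24037*I)
(A*8)*(41/(-1)) = ((3/2 + I*√13/15)*8)*(41/(-1)) = (12 + 8*I*√13/15)*(41*(-1)) = (12 + 8*I*√13/15)*(-41) = -492 - 328*I*√13/15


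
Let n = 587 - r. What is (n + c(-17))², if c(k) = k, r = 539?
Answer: 961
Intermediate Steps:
n = 48 (n = 587 - 1*539 = 587 - 539 = 48)
(n + c(-17))² = (48 - 17)² = 31² = 961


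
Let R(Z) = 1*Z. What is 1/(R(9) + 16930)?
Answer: 1/16939 ≈ 5.9035e-5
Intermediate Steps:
R(Z) = Z
1/(R(9) + 16930) = 1/(9 + 16930) = 1/16939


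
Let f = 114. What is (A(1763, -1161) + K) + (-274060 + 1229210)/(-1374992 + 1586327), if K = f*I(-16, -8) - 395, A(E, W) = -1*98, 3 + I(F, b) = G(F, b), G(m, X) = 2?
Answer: -25465039/42267 ≈ -602.48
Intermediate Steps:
I(F, b) = -1 (I(F, b) = -3 + 2 = -1)
A(E, W) = -98
K = -509 (K = 114*(-1) - 395 = -114 - 395 = -509)
(A(1763, -1161) + K) + (-274060 + 1229210)/(-1374992 + 1586327) = (-98 - 509) + (-274060 + 1229210)/(-1374992 + 1586327) = -607 + 955150/211335 = -607 + 955150*(1/211335) = -607 + 191030/42267 = -25465039/42267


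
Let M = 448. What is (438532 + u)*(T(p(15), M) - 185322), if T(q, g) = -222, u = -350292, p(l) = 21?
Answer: -16372402560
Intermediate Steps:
(438532 + u)*(T(p(15), M) - 185322) = (438532 - 350292)*(-222 - 185322) = 88240*(-185544) = -16372402560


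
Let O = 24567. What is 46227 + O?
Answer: 70794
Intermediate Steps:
46227 + O = 46227 + 24567 = 70794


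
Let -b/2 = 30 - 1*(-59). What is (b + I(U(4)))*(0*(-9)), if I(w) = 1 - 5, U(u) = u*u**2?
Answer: 0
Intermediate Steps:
U(u) = u**3
I(w) = -4
b = -178 (b = -2*(30 - 1*(-59)) = -2*(30 + 59) = -2*89 = -178)
(b + I(U(4)))*(0*(-9)) = (-178 - 4)*(0*(-9)) = -182*0 = 0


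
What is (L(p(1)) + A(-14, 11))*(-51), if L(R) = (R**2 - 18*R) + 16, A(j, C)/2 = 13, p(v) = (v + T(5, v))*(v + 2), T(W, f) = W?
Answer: -2142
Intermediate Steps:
p(v) = (2 + v)*(5 + v) (p(v) = (v + 5)*(v + 2) = (5 + v)*(2 + v) = (2 + v)*(5 + v))
A(j, C) = 26 (A(j, C) = 2*13 = 26)
L(R) = 16 + R**2 - 18*R
(L(p(1)) + A(-14, 11))*(-51) = ((16 + (10 + 1**2 + 7*1)**2 - 18*(10 + 1**2 + 7*1)) + 26)*(-51) = ((16 + (10 + 1 + 7)**2 - 18*(10 + 1 + 7)) + 26)*(-51) = ((16 + 18**2 - 18*18) + 26)*(-51) = ((16 + 324 - 324) + 26)*(-51) = (16 + 26)*(-51) = 42*(-51) = -2142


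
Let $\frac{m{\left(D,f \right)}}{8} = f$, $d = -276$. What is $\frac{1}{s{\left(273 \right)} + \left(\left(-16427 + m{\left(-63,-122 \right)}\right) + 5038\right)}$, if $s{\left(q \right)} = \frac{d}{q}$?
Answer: $- \frac{91}{1125307} \approx -8.0867 \cdot 10^{-5}$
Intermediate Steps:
$s{\left(q \right)} = - \frac{276}{q}$
$m{\left(D,f \right)} = 8 f$
$\frac{1}{s{\left(273 \right)} + \left(\left(-16427 + m{\left(-63,-122 \right)}\right) + 5038\right)} = \frac{1}{- \frac{276}{273} + \left(\left(-16427 + 8 \left(-122\right)\right) + 5038\right)} = \frac{1}{\left(-276\right) \frac{1}{273} + \left(\left(-16427 - 976\right) + 5038\right)} = \frac{1}{- \frac{92}{91} + \left(-17403 + 5038\right)} = \frac{1}{- \frac{92}{91} - 12365} = \frac{1}{- \frac{1125307}{91}} = - \frac{91}{1125307}$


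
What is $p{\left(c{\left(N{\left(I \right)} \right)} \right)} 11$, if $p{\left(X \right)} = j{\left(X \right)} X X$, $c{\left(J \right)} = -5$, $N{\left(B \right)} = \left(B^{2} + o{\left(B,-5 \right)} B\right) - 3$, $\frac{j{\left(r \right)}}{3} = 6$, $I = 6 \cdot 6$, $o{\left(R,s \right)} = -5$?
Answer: $4950$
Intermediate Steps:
$I = 36$
$j{\left(r \right)} = 18$ ($j{\left(r \right)} = 3 \cdot 6 = 18$)
$N{\left(B \right)} = -3 + B^{2} - 5 B$ ($N{\left(B \right)} = \left(B^{2} - 5 B\right) - 3 = -3 + B^{2} - 5 B$)
$p{\left(X \right)} = 18 X^{2}$ ($p{\left(X \right)} = 18 X X = 18 X^{2}$)
$p{\left(c{\left(N{\left(I \right)} \right)} \right)} 11 = 18 \left(-5\right)^{2} \cdot 11 = 18 \cdot 25 \cdot 11 = 450 \cdot 11 = 4950$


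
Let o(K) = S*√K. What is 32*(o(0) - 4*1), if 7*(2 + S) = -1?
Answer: -128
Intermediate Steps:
S = -15/7 (S = -2 + (⅐)*(-1) = -2 - ⅐ = -15/7 ≈ -2.1429)
o(K) = -15*√K/7
32*(o(0) - 4*1) = 32*(-15*√0/7 - 4*1) = 32*(-15/7*0 - 4) = 32*(0 - 4) = 32*(-4) = -128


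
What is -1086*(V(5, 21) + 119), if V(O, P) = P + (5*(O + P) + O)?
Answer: -298650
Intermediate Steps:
V(O, P) = 6*O + 6*P (V(O, P) = P + ((5*O + 5*P) + O) = P + (5*P + 6*O) = 6*O + 6*P)
-1086*(V(5, 21) + 119) = -1086*((6*5 + 6*21) + 119) = -1086*((30 + 126) + 119) = -1086*(156 + 119) = -1086*275 = -298650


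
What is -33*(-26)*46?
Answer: 39468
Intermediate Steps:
-33*(-26)*46 = 858*46 = 39468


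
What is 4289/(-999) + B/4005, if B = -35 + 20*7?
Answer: -379390/88911 ≈ -4.2671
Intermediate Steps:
B = 105 (B = -35 + 140 = 105)
4289/(-999) + B/4005 = 4289/(-999) + 105/4005 = 4289*(-1/999) + 105*(1/4005) = -4289/999 + 7/267 = -379390/88911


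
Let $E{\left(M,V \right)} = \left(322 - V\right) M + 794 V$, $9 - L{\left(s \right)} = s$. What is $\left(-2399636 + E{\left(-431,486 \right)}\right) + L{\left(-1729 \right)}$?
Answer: $-1941330$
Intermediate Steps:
$L{\left(s \right)} = 9 - s$
$E{\left(M,V \right)} = 794 V + M \left(322 - V\right)$ ($E{\left(M,V \right)} = M \left(322 - V\right) + 794 V = 794 V + M \left(322 - V\right)$)
$\left(-2399636 + E{\left(-431,486 \right)}\right) + L{\left(-1729 \right)} = \left(-2399636 + \left(322 \left(-431\right) + 794 \cdot 486 - \left(-431\right) 486\right)\right) + \left(9 - -1729\right) = \left(-2399636 + \left(-138782 + 385884 + 209466\right)\right) + \left(9 + 1729\right) = \left(-2399636 + 456568\right) + 1738 = -1943068 + 1738 = -1941330$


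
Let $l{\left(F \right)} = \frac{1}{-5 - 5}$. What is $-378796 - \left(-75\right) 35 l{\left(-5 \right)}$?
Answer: $- \frac{758117}{2} \approx -3.7906 \cdot 10^{5}$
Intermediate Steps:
$l{\left(F \right)} = - \frac{1}{10}$ ($l{\left(F \right)} = \frac{1}{-10} = - \frac{1}{10}$)
$-378796 - \left(-75\right) 35 l{\left(-5 \right)} = -378796 - \left(-75\right) 35 \left(- \frac{1}{10}\right) = -378796 - \left(-2625\right) \left(- \frac{1}{10}\right) = -378796 - \frac{525}{2} = - \frac{758117}{2}$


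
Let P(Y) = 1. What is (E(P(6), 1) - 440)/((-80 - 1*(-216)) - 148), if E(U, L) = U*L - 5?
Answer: 37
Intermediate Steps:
E(U, L) = -5 + L*U (E(U, L) = L*U - 5 = -5 + L*U)
(E(P(6), 1) - 440)/((-80 - 1*(-216)) - 148) = ((-5 + 1*1) - 440)/((-80 - 1*(-216)) - 148) = ((-5 + 1) - 440)/((-80 + 216) - 148) = (-4 - 440)/(136 - 148) = -444/(-12) = -444*(-1/12) = 37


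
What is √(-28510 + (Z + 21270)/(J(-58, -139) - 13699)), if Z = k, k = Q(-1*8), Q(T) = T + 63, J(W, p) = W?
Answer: I*√5395954815015/13757 ≈ 168.85*I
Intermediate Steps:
Q(T) = 63 + T
k = 55 (k = 63 - 1*8 = 63 - 8 = 55)
Z = 55
√(-28510 + (Z + 21270)/(J(-58, -139) - 13699)) = √(-28510 + (55 + 21270)/(-58 - 13699)) = √(-28510 + 21325/(-13757)) = √(-28510 + 21325*(-1/13757)) = √(-28510 - 21325/13757) = √(-392233395/13757) = I*√5395954815015/13757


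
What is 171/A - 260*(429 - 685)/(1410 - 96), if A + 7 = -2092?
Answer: 69742373/1379043 ≈ 50.573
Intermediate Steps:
A = -2099 (A = -7 - 2092 = -2099)
171/A - 260*(429 - 685)/(1410 - 96) = 171/(-2099) - 260*(429 - 685)/(1410 - 96) = 171*(-1/2099) - 260/(1314/(-256)) = -171/2099 - 260/(1314*(-1/256)) = -171/2099 - 260/(-657/128) = -171/2099 - 260*(-128/657) = -171/2099 + 33280/657 = 69742373/1379043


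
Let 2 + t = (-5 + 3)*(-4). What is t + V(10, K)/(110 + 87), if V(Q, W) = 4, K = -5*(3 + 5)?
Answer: 1186/197 ≈ 6.0203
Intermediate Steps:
K = -40 (K = -5*8 = -40)
t = 6 (t = -2 + (-5 + 3)*(-4) = -2 - 2*(-4) = -2 + 8 = 6)
t + V(10, K)/(110 + 87) = 6 + 4/(110 + 87) = 6 + 4/197 = 1186/197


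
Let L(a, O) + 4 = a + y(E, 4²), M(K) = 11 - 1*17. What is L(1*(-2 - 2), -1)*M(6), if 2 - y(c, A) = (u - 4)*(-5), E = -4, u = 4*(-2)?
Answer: 396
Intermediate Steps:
u = -8
M(K) = -6 (M(K) = 11 - 17 = -6)
y(c, A) = -58 (y(c, A) = 2 - (-8 - 4)*(-5) = 2 - (-12)*(-5) = 2 - 1*60 = 2 - 60 = -58)
L(a, O) = -62 + a (L(a, O) = -4 + (a - 58) = -4 + (-58 + a) = -62 + a)
L(1*(-2 - 2), -1)*M(6) = (-62 + 1*(-2 - 2))*(-6) = (-62 + 1*(-4))*(-6) = (-62 - 4)*(-6) = -66*(-6) = 396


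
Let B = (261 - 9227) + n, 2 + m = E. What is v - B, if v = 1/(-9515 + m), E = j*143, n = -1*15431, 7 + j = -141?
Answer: 748524356/30681 ≈ 24397.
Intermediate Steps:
j = -148 (j = -7 - 141 = -148)
n = -15431
E = -21164 (E = -148*143 = -21164)
m = -21166 (m = -2 - 21164 = -21166)
v = -1/30681 (v = 1/(-9515 - 21166) = 1/(-30681) = -1/30681 ≈ -3.2593e-5)
B = -24397 (B = (261 - 9227) - 15431 = -8966 - 15431 = -24397)
v - B = -1/30681 - 1*(-24397) = -1/30681 + 24397 = 748524356/30681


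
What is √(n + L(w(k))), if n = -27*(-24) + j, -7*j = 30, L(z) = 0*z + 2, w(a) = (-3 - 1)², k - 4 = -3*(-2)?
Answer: 2*√7910/7 ≈ 25.411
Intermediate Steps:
k = 10 (k = 4 - 3*(-2) = 4 + 6 = 10)
w(a) = 16 (w(a) = (-4)² = 16)
L(z) = 2 (L(z) = 0 + 2 = 2)
j = -30/7 (j = -⅐*30 = -30/7 ≈ -4.2857)
n = 4506/7 (n = -27*(-24) - 30/7 = 648 - 30/7 = 4506/7 ≈ 643.71)
√(n + L(w(k))) = √(4506/7 + 2) = √(4520/7) = 2*√7910/7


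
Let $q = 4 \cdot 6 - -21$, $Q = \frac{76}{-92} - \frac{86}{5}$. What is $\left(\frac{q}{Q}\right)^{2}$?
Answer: $\frac{2975625}{477481} \approx 6.2319$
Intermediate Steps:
$Q = - \frac{2073}{115}$ ($Q = 76 \left(- \frac{1}{92}\right) - \frac{86}{5} = - \frac{19}{23} - \frac{86}{5} = - \frac{2073}{115} \approx -18.026$)
$q = 45$ ($q = 24 + 21 = 45$)
$\left(\frac{q}{Q}\right)^{2} = \left(\frac{45}{- \frac{2073}{115}}\right)^{2} = \left(45 \left(- \frac{115}{2073}\right)\right)^{2} = \left(- \frac{1725}{691}\right)^{2} = \frac{2975625}{477481}$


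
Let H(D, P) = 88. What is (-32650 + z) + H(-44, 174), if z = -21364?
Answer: -53926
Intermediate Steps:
(-32650 + z) + H(-44, 174) = (-32650 - 21364) + 88 = -54014 + 88 = -53926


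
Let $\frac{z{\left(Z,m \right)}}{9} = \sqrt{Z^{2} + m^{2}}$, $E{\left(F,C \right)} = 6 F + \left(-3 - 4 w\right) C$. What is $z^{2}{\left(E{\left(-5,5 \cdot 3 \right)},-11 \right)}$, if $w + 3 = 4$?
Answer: $1486026$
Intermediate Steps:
$w = 1$ ($w = -3 + 4 = 1$)
$E{\left(F,C \right)} = - 7 C + 6 F$ ($E{\left(F,C \right)} = 6 F + \left(-3 - 4\right) C = 6 F - 7 C = - 7 C + 6 F$)
$z{\left(Z,m \right)} = 9 \sqrt{Z^{2} + m^{2}}$
$z^{2}{\left(E{\left(-5,5 \cdot 3 \right)},-11 \right)} = \left(9 \sqrt{\left(- 7 \cdot 5 \cdot 3 + 6 \left(-5\right)\right)^{2} + \left(-11\right)^{2}}\right)^{2} = \left(9 \sqrt{\left(\left(-7\right) 15 - 30\right)^{2} + 121}\right)^{2} = \left(9 \sqrt{\left(-105 - 30\right)^{2} + 121}\right)^{2} = \left(9 \sqrt{\left(-135\right)^{2} + 121}\right)^{2} = \left(9 \sqrt{18225 + 121}\right)^{2} = \left(9 \sqrt{18346}\right)^{2} = 1486026$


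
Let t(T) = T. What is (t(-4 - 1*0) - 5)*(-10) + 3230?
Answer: 3320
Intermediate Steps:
(t(-4 - 1*0) - 5)*(-10) + 3230 = ((-4 - 1*0) - 5)*(-10) + 3230 = ((-4 + 0) - 5)*(-10) + 3230 = (-4 - 5)*(-10) + 3230 = -9*(-10) + 3230 = 90 + 3230 = 3320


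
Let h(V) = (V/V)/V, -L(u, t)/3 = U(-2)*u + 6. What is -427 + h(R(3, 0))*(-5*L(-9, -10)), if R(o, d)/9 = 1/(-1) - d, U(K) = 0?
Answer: -437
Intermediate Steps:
L(u, t) = -18 (L(u, t) = -3*(0*u + 6) = -3*(0 + 6) = -3*6 = -18)
R(o, d) = -9 - 9*d (R(o, d) = 9*(1/(-1) - d) = 9*(-1 - d) = -9 - 9*d)
h(V) = 1/V
-427 + h(R(3, 0))*(-5*L(-9, -10)) = -427 + (-5*(-18))/(-9 - 9*0) = -427 + 90/(-9 + 0) = -427 + 90/(-9) = -427 - 1/9*90 = -427 - 10 = -437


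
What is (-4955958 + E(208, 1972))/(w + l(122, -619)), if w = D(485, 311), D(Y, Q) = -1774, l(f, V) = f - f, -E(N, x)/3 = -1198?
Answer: 2476182/887 ≈ 2791.6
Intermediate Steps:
E(N, x) = 3594 (E(N, x) = -3*(-1198) = 3594)
l(f, V) = 0
w = -1774
(-4955958 + E(208, 1972))/(w + l(122, -619)) = (-4955958 + 3594)/(-1774 + 0) = -4952364/(-1774) = -4952364*(-1/1774) = 2476182/887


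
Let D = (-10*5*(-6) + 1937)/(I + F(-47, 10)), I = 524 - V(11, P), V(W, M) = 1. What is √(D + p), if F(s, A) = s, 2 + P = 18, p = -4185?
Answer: I*√236788937/238 ≈ 64.655*I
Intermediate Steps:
P = 16 (P = -2 + 18 = 16)
I = 523 (I = 524 - 1*1 = 524 - 1 = 523)
D = 2237/476 (D = (-10*5*(-6) + 1937)/(523 - 47) = (-50*(-6) + 1937)/476 = (300 + 1937)*(1/476) = 2237*(1/476) = 2237/476 ≈ 4.6996)
√(D + p) = √(2237/476 - 4185) = √(-1989823/476) = I*√236788937/238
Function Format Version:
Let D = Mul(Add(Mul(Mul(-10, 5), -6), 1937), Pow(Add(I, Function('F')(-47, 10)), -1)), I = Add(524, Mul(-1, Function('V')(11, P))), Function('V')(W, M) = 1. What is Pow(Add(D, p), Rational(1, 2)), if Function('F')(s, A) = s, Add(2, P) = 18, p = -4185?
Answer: Mul(Rational(1, 238), I, Pow(236788937, Rational(1, 2))) ≈ Mul(64.655, I)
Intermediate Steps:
P = 16 (P = Add(-2, 18) = 16)
I = 523 (I = Add(524, Mul(-1, 1)) = Add(524, -1) = 523)
D = Rational(2237, 476) (D = Mul(Add(Mul(Mul(-10, 5), -6), 1937), Pow(Add(523, -47), -1)) = Mul(Add(Mul(-50, -6), 1937), Pow(476, -1)) = Mul(Add(300, 1937), Rational(1, 476)) = Mul(2237, Rational(1, 476)) = Rational(2237, 476) ≈ 4.6996)
Pow(Add(D, p), Rational(1, 2)) = Pow(Add(Rational(2237, 476), -4185), Rational(1, 2)) = Pow(Rational(-1989823, 476), Rational(1, 2)) = Mul(Rational(1, 238), I, Pow(236788937, Rational(1, 2)))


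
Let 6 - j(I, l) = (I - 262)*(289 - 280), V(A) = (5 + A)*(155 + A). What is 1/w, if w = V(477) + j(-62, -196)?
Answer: 1/307546 ≈ 3.2515e-6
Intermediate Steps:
j(I, l) = 2364 - 9*I (j(I, l) = 6 - (I - 262)*(289 - 280) = 6 - (-262 + I)*9 = 6 - (-2358 + 9*I) = 6 + (2358 - 9*I) = 2364 - 9*I)
w = 307546 (w = (775 + 477**2 + 160*477) + (2364 - 9*(-62)) = (775 + 227529 + 76320) + (2364 + 558) = 304624 + 2922 = 307546)
1/w = 1/307546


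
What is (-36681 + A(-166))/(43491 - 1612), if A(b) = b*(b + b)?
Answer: 18431/41879 ≈ 0.44010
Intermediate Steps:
A(b) = 2*b² (A(b) = b*(2*b) = 2*b²)
(-36681 + A(-166))/(43491 - 1612) = (-36681 + 2*(-166)²)/(43491 - 1612) = (-36681 + 2*27556)/41879 = (-36681 + 55112)*(1/41879) = 18431*(1/41879) = 18431/41879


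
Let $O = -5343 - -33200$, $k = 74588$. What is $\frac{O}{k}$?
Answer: $\frac{27857}{74588} \approx 0.37348$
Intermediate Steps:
$O = 27857$ ($O = -5343 + 33200 = 27857$)
$\frac{O}{k} = \frac{27857}{74588}$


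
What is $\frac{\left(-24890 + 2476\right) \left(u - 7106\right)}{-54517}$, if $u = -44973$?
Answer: $- \frac{1167298706}{54517} \approx -21412.0$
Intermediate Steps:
$\frac{\left(-24890 + 2476\right) \left(u - 7106\right)}{-54517} = \frac{\left(-24890 + 2476\right) \left(-44973 - 7106\right)}{-54517} = \left(-22414\right) \left(-52079\right) \left(- \frac{1}{54517}\right) = 1167298706 \left(- \frac{1}{54517}\right) = - \frac{1167298706}{54517}$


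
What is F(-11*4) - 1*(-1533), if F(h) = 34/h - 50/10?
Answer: 33599/22 ≈ 1527.2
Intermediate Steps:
F(h) = -5 + 34/h (F(h) = 34/h - 50*1/10 = 34/h - 5 = -5 + 34/h)
F(-11*4) - 1*(-1533) = (-5 + 34/((-11*4))) - 1*(-1533) = (-5 + 34/(-44)) + 1533 = (-5 + 34*(-1/44)) + 1533 = (-5 - 17/22) + 1533 = -127/22 + 1533 = 33599/22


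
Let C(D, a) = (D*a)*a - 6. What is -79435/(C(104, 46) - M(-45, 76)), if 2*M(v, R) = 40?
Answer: -79435/220038 ≈ -0.36101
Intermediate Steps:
M(v, R) = 20 (M(v, R) = (½)*40 = 20)
C(D, a) = -6 + D*a² (C(D, a) = D*a² - 6 = -6 + D*a²)
-79435/(C(104, 46) - M(-45, 76)) = -79435/((-6 + 104*46²) - 1*20) = -79435/((-6 + 104*2116) - 20) = -79435/((-6 + 220064) - 20) = -79435/(220058 - 20) = -79435/220038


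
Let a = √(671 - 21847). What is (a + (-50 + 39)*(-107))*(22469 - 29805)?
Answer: -8634472 - 14672*I*√5294 ≈ -8.6345e+6 - 1.0675e+6*I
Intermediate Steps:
a = 2*I*√5294 (a = √(-21176) = 2*I*√5294 ≈ 145.52*I)
(a + (-50 + 39)*(-107))*(22469 - 29805) = (2*I*√5294 + (-50 + 39)*(-107))*(22469 - 29805) = (2*I*√5294 - 11*(-107))*(-7336) = (2*I*√5294 + 1177)*(-7336) = (1177 + 2*I*√5294)*(-7336) = -8634472 - 14672*I*√5294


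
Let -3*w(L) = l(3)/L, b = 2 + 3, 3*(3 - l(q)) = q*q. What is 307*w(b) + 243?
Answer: 243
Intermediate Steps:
l(q) = 3 - q²/3 (l(q) = 3 - q*q/3 = 3 - q²/3)
b = 5
w(L) = 0 (w(L) = -(3 - ⅓*3²)/(3*L) = -(3 - ⅓*9)/(3*L) = -(3 - 3)/(3*L) = -0/L = -⅓*0 = 0)
307*w(b) + 243 = 307*0 + 243 = 0 + 243 = 243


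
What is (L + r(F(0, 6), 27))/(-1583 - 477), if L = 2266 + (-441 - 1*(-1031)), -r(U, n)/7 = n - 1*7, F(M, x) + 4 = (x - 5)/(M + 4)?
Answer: -679/515 ≈ -1.3184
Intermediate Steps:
F(M, x) = -4 + (-5 + x)/(4 + M) (F(M, x) = -4 + (x - 5)/(M + 4) = -4 + (-5 + x)/(4 + M))
r(U, n) = 49 - 7*n (r(U, n) = -7*(n - 1*7) = -7*(n - 7) = -7*(-7 + n) = 49 - 7*n)
L = 2856 (L = 2266 + (-441 + 1031) = 2266 + 590 = 2856)
(L + r(F(0, 6), 27))/(-1583 - 477) = (2856 + (49 - 7*27))/(-1583 - 477) = (2856 + (49 - 189))/(-2060) = (2856 - 140)*(-1/2060) = 2716*(-1/2060) = -679/515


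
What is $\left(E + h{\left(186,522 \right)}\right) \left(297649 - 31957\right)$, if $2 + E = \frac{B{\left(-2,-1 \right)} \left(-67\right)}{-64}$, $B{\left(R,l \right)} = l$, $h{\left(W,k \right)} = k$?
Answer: $\frac{2206107099}{16} \approx 1.3788 \cdot 10^{8}$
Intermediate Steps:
$E = - \frac{195}{64}$ ($E = -2 + \frac{\left(-1\right) \left(-67\right)}{-64} = -2 + 67 \left(- \frac{1}{64}\right) = -2 - \frac{67}{64} = - \frac{195}{64} \approx -3.0469$)
$\left(E + h{\left(186,522 \right)}\right) \left(297649 - 31957\right) = \left(- \frac{195}{64} + 522\right) \left(297649 - 31957\right) = \frac{33213}{64} \cdot 265692 = \frac{2206107099}{16}$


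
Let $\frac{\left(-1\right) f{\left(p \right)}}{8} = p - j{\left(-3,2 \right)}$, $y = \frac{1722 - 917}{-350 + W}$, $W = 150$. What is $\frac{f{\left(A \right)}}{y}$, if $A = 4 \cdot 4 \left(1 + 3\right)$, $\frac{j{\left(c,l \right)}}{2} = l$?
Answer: $\frac{19200}{161} \approx 119.25$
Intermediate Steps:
$y = - \frac{161}{40}$ ($y = \frac{1722 - 917}{-350 + 150} = \frac{805}{-200} = 805 \left(- \frac{1}{200}\right) = - \frac{161}{40} \approx -4.025$)
$j{\left(c,l \right)} = 2 l$
$A = 64$ ($A = 4 \cdot 4 \cdot 4 = 4 \cdot 16 = 64$)
$f{\left(p \right)} = 32 - 8 p$ ($f{\left(p \right)} = - 8 \left(p - 2 \cdot 2\right) = - 8 \left(p - 4\right) = - 8 \left(-4 + p\right) = 32 - 8 p$)
$\frac{f{\left(A \right)}}{y} = \frac{32 - 512}{- \frac{161}{40}} = \left(32 - 512\right) \left(- \frac{40}{161}\right) = \left(-480\right) \left(- \frac{40}{161}\right) = \frac{19200}{161}$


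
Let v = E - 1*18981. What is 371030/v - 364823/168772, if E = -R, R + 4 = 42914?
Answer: -85198735453/10445467852 ≈ -8.1565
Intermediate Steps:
R = 42910 (R = -4 + 42914 = 42910)
E = -42910 (E = -1*42910 = -42910)
v = -61891 (v = -42910 - 1*18981 = -42910 - 18981 = -61891)
371030/v - 364823/168772 = 371030/(-61891) - 364823/168772 = 371030*(-1/61891) - 364823*1/168772 = -371030/61891 - 364823/168772 = -85198735453/10445467852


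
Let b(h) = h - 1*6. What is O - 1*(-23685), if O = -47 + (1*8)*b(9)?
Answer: 23662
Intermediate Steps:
b(h) = -6 + h (b(h) = h - 6 = -6 + h)
O = -23 (O = -47 + (1*8)*(-6 + 9) = -47 + 8*3 = -47 + 24 = -23)
O - 1*(-23685) = -23 - 1*(-23685) = -23 + 23685 = 23662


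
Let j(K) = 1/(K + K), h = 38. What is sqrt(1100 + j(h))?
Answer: 3*sqrt(176491)/38 ≈ 33.166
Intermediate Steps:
j(K) = 1/(2*K)
sqrt(1100 + j(h)) = sqrt(1100 + (1/2)/38) = sqrt(1100 + (1/2)*(1/38)) = sqrt(1100 + 1/76) = sqrt(83601/76) = 3*sqrt(176491)/38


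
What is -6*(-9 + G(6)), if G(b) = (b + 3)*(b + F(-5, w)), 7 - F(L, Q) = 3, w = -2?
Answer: -486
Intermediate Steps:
F(L, Q) = 4 (F(L, Q) = 7 - 1*3 = 7 - 3 = 4)
G(b) = (3 + b)*(4 + b) (G(b) = (b + 3)*(b + 4) = (3 + b)*(4 + b))
-6*(-9 + G(6)) = -6*(-9 + (12 + 6² + 7*6)) = -6*(-9 + (12 + 36 + 42)) = -6*(-9 + 90) = -6*81 = -486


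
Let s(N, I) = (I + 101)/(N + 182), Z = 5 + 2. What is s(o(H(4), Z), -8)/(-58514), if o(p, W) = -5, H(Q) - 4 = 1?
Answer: -31/3452326 ≈ -8.9794e-6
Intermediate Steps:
H(Q) = 5 (H(Q) = 4 + 1 = 5)
Z = 7
s(N, I) = (101 + I)/(182 + N)
s(o(H(4), Z), -8)/(-58514) = ((101 - 8)/(182 - 5))/(-58514) = (93/177)*(-1/58514) = ((1/177)*93)*(-1/58514) = (31/59)*(-1/58514) = -31/3452326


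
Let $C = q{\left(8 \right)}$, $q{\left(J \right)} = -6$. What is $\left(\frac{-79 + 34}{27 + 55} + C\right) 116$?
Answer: $- \frac{31146}{41} \approx -759.66$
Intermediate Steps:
$C = -6$
$\left(\frac{-79 + 34}{27 + 55} + C\right) 116 = \left(\frac{-79 + 34}{27 + 55} - 6\right) 116 = \left(- \frac{45}{82} - 6\right) 116 = \left(- \frac{537}{82}\right) 116 = - \frac{31146}{41}$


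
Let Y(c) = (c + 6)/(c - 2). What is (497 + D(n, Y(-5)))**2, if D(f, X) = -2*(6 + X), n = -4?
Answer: 11539609/49 ≈ 2.3550e+5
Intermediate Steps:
Y(c) = (6 + c)/(-2 + c)
D(f, X) = -12 - 2*X
(497 + D(n, Y(-5)))**2 = (497 + (-12 - 2*(6 - 5)/(-2 - 5)))**2 = (497 + (-12 - 2/(-7)))**2 = (497 + (-12 - (-2)/7))**2 = (497 + (-12 - 2*(-1/7)))**2 = (497 + (-12 + 2/7))**2 = (497 - 82/7)**2 = (3397/7)**2 = 11539609/49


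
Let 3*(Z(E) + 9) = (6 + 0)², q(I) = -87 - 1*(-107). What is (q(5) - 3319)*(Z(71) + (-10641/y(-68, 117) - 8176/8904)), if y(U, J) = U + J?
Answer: 5528134300/7791 ≈ 7.0955e+5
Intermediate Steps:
y(U, J) = J + U
q(I) = 20 (q(I) = -87 + 107 = 20)
Z(E) = 3 (Z(E) = -9 + (6 + 0)²/3 = -9 + (⅓)*6² = -9 + (⅓)*36 = -9 + 12 = 3)
(q(5) - 3319)*(Z(71) + (-10641/y(-68, 117) - 8176/8904)) = (20 - 3319)*(3 + (-10641/(117 - 68) - 8176/8904)) = -3299*(3 + (-10641/49 - 8176*1/8904)) = -3299*(3 + (-10641*1/49 - 146/159)) = -3299*(3 + (-10641/49 - 146/159)) = -3299*(3 - 1699073/7791) = -3299*(-1675700/7791) = 5528134300/7791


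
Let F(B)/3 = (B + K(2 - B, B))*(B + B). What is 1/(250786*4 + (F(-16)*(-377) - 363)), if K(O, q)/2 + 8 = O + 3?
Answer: 1/1364701 ≈ 7.3276e-7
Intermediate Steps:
K(O, q) = -10 + 2*O (K(O, q) = -16 + 2*(O + 3) = -16 + 2*(3 + O) = -16 + (6 + 2*O) = -10 + 2*O)
F(B) = 6*B*(-6 - B) (F(B) = 3*((B + (-10 + 2*(2 - B)))*(B + B)) = 3*((B + (-10 + (4 - 2*B)))*(2*B)) = 3*((B + (-6 - 2*B))*(2*B)) = 3*((-6 - B)*(2*B)) = 3*(2*B*(-6 - B)) = 6*B*(-6 - B))
1/(250786*4 + (F(-16)*(-377) - 363)) = 1/(250786*4 + (-6*(-16)*(6 - 16)*(-377) - 363)) = 1/(1003144 + (-6*(-16)*(-10)*(-377) - 363)) = 1/(1003144 + (-960*(-377) - 363)) = 1/(1003144 + (361920 - 363)) = 1/(1003144 + 361557) = 1/1364701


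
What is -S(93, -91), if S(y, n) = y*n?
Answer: 8463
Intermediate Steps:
S(y, n) = n*y
-S(93, -91) = -(-91)*93 = -1*(-8463) = 8463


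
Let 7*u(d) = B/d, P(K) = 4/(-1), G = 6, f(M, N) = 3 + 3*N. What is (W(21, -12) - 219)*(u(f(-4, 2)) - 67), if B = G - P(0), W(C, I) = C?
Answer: 92642/7 ≈ 13235.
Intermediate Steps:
P(K) = -4 (P(K) = 4*(-1) = -4)
B = 10 (B = 6 - 1*(-4) = 6 + 4 = 10)
u(d) = 10/(7*d) (u(d) = (10/d)/7 = 10/(7*d))
(W(21, -12) - 219)*(u(f(-4, 2)) - 67) = (21 - 219)*(10/(7*(3 + 3*2)) - 67) = -198*(10/(7*(3 + 6)) - 67) = -198*((10/7)/9 - 67) = -198*((10/7)*(1/9) - 67) = -198*(10/63 - 67) = -198*(-4211/63) = 92642/7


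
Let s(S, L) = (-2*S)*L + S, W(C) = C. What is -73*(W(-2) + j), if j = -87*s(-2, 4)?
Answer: 89060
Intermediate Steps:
s(S, L) = S - 2*L*S (s(S, L) = -2*L*S + S = S - 2*L*S)
j = -1218 (j = -(-174)*(1 - 2*4) = -(-174)*(1 - 8) = -(-174)*(-7) = -87*14 = -1218)
-73*(W(-2) + j) = -73*(-2 - 1218) = -73*(-1220) = 89060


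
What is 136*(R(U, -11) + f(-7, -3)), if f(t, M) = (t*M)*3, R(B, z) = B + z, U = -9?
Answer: 5848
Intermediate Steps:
f(t, M) = 3*M*t (f(t, M) = (M*t)*3 = 3*M*t)
136*(R(U, -11) + f(-7, -3)) = 136*((-9 - 11) + 3*(-3)*(-7)) = 136*(-20 + 63) = 136*43 = 5848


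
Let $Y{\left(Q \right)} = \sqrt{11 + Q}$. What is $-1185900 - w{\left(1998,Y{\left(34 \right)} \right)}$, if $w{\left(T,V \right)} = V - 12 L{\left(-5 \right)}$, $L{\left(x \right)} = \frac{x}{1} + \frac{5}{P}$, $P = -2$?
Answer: $-1185990 - 3 \sqrt{5} \approx -1.186 \cdot 10^{6}$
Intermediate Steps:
$L{\left(x \right)} = - \frac{5}{2} + x$ ($L{\left(x \right)} = \frac{x}{1} + \frac{5}{-2} = x 1 + 5 \left(- \frac{1}{2}\right) = x - \frac{5}{2} = - \frac{5}{2} + x$)
$w{\left(T,V \right)} = 90 + V$ ($w{\left(T,V \right)} = V - 12 \left(- \frac{5}{2} - 5\right) = V - -90 = V + 90 = 90 + V$)
$-1185900 - w{\left(1998,Y{\left(34 \right)} \right)} = -1185900 - \left(90 + \sqrt{11 + 34}\right) = -1185900 - \left(90 + \sqrt{45}\right) = -1185900 - \left(90 + 3 \sqrt{5}\right) = -1185990 - 3 \sqrt{5}$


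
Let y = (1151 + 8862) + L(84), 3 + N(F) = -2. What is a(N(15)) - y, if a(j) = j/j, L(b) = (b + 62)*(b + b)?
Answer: -34540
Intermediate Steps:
N(F) = -5 (N(F) = -3 - 2 = -5)
L(b) = 2*b*(62 + b) (L(b) = (62 + b)*(2*b) = 2*b*(62 + b))
a(j) = 1
y = 34541 (y = (1151 + 8862) + 2*84*(62 + 84) = 10013 + 2*84*146 = 10013 + 24528 = 34541)
a(N(15)) - y = 1 - 1*34541 = 1 - 34541 = -34540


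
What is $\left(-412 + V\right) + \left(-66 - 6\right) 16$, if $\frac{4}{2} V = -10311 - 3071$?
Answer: $-8255$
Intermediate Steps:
$V = -6691$ ($V = \frac{-10311 - 3071}{2} = \frac{1}{2} \left(-13382\right) = -6691$)
$\left(-412 + V\right) + \left(-66 - 6\right) 16 = \left(-412 - 6691\right) + \left(-66 - 6\right) 16 = -7103 - 1152 = -8255$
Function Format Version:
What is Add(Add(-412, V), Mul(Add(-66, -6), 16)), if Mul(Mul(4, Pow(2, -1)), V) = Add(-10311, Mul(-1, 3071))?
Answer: -8255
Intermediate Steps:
V = -6691 (V = Mul(Rational(1, 2), Add(-10311, Mul(-1, 3071))) = Mul(Rational(1, 2), Add(-10311, -3071)) = Mul(Rational(1, 2), -13382) = -6691)
Add(Add(-412, V), Mul(Add(-66, -6), 16)) = Add(Add(-412, -6691), Mul(Add(-66, -6), 16)) = Add(-7103, Mul(-72, 16)) = Add(-7103, -1152) = -8255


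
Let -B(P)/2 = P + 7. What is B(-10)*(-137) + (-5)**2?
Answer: -797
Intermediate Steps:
B(P) = -14 - 2*P (B(P) = -2*(P + 7) = -2*(7 + P) = -14 - 2*P)
B(-10)*(-137) + (-5)**2 = (-14 - 2*(-10))*(-137) + (-5)**2 = (-14 + 20)*(-137) + 25 = 6*(-137) + 25 = -822 + 25 = -797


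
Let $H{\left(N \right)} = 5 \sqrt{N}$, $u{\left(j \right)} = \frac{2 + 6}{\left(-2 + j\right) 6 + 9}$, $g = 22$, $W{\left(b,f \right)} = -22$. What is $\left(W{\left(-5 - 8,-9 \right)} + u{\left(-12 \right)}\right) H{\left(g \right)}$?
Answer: $- \frac{1658 \sqrt{22}}{15} \approx -518.45$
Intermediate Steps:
$u{\left(j \right)} = \frac{8}{-3 + 6 j}$ ($u{\left(j \right)} = \frac{8}{\left(-12 + 6 j\right) + 9} = \frac{8}{-3 + 6 j}$)
$\left(W{\left(-5 - 8,-9 \right)} + u{\left(-12 \right)}\right) H{\left(g \right)} = \left(-22 + \frac{8}{3 \left(-1 + 2 \left(-12\right)\right)}\right) 5 \sqrt{22} = \left(-22 + \frac{8}{3 \left(-1 - 24\right)}\right) 5 \sqrt{22} = \left(-22 + \frac{8}{3 \left(-25\right)}\right) 5 \sqrt{22} = \left(-22 + \frac{8}{3} \left(- \frac{1}{25}\right)\right) 5 \sqrt{22} = \left(-22 - \frac{8}{75}\right) 5 \sqrt{22} = - \frac{1658 \cdot 5 \sqrt{22}}{75} = - \frac{1658 \sqrt{22}}{15}$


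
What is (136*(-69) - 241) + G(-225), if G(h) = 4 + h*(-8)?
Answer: -7821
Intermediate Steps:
G(h) = 4 - 8*h
(136*(-69) - 241) + G(-225) = (136*(-69) - 241) + (4 - 8*(-225)) = (-9384 - 241) + (4 + 1800) = -9625 + 1804 = -7821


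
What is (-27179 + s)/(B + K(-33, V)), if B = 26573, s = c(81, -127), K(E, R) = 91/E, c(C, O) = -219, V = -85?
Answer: -452067/438409 ≈ -1.0312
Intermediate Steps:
s = -219
(-27179 + s)/(B + K(-33, V)) = (-27179 - 219)/(26573 + 91/(-33)) = -27398/(26573 + 91*(-1/33)) = -27398/(26573 - 91/33) = -27398/876818/33 = -27398*33/876818 = -452067/438409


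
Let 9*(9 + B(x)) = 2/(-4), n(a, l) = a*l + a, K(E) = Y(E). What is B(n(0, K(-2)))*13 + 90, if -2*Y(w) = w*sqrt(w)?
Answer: -499/18 ≈ -27.722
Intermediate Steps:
Y(w) = -w**(3/2)/2 (Y(w) = -w*sqrt(w)/2 = -w**(3/2)/2)
K(E) = -E**(3/2)/2
n(a, l) = a + a*l
B(x) = -163/18 (B(x) = -9 + (2/(-4))/9 = -9 + (2*(-1/4))/9 = -9 + (1/9)*(-1/2) = -9 - 1/18 = -163/18)
B(n(0, K(-2)))*13 + 90 = -163/18*13 + 90 = -2119/18 + 90 = -499/18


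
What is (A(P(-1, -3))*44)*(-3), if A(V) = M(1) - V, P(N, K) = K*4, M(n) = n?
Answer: -1716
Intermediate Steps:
P(N, K) = 4*K
A(V) = 1 - V
(A(P(-1, -3))*44)*(-3) = ((1 - 4*(-3))*44)*(-3) = ((1 - 1*(-12))*44)*(-3) = ((1 + 12)*44)*(-3) = (13*44)*(-3) = 572*(-3) = -1716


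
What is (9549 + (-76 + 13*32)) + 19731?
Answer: 29620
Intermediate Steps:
(9549 + (-76 + 13*32)) + 19731 = (9549 + (-76 + 416)) + 19731 = (9549 + 340) + 19731 = 9889 + 19731 = 29620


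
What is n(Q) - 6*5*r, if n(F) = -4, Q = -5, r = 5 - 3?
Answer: -64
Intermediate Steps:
r = 2
n(Q) - 6*5*r = -4 - 6*5*2 = -4 - 30*2 = -4 - 1*60 = -4 - 60 = -64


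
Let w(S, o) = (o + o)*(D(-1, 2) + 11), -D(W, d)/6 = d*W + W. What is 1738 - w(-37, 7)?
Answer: 1332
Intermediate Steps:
D(W, d) = -6*W - 6*W*d (D(W, d) = -6*(d*W + W) = -6*(W*d + W) = -6*(W + W*d) = -6*W - 6*W*d)
w(S, o) = 58*o (w(S, o) = (o + o)*(-6*(-1)*(1 + 2) + 11) = (2*o)*(-6*(-1)*3 + 11) = (2*o)*(18 + 11) = (2*o)*29 = 58*o)
1738 - w(-37, 7) = 1738 - 58*7 = 1738 - 1*406 = 1738 - 406 = 1332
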